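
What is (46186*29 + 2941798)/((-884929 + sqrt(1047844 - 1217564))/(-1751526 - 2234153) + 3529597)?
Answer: 30005751207649888989247932/24738020651108203515929873 + 4265864262342*I*sqrt(42430)/24738020651108203515929873 ≈ 1.2129 + 3.552e-11*I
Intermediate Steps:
(46186*29 + 2941798)/((-884929 + sqrt(1047844 - 1217564))/(-1751526 - 2234153) + 3529597) = (1339394 + 2941798)/((-884929 + sqrt(-169720))/(-3985679) + 3529597) = 4281192/((-884929 + 2*I*sqrt(42430))*(-1/3985679) + 3529597) = 4281192/((884929/3985679 - 2*I*sqrt(42430)/3985679) + 3529597) = 4281192/(14067841526292/3985679 - 2*I*sqrt(42430)/3985679)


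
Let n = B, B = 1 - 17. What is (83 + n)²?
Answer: 4489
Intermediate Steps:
B = -16
n = -16
(83 + n)² = (83 - 16)² = 67² = 4489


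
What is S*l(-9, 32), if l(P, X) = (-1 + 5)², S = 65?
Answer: 1040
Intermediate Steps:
l(P, X) = 16 (l(P, X) = 4² = 16)
S*l(-9, 32) = 65*16 = 1040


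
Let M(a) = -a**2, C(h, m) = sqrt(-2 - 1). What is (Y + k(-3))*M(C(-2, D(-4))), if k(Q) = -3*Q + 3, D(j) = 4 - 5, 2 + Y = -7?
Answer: 9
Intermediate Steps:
Y = -9 (Y = -2 - 7 = -9)
D(j) = -1
C(h, m) = I*sqrt(3) (C(h, m) = sqrt(-3) = I*sqrt(3))
k(Q) = 3 - 3*Q
(Y + k(-3))*M(C(-2, D(-4))) = (-9 + (3 - 3*(-3)))*(-(I*sqrt(3))**2) = (-9 + (3 + 9))*(-1*(-3)) = (-9 + 12)*3 = 3*3 = 9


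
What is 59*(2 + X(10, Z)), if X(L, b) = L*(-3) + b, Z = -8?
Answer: -2124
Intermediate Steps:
X(L, b) = b - 3*L (X(L, b) = -3*L + b = b - 3*L)
59*(2 + X(10, Z)) = 59*(2 + (-8 - 3*10)) = 59*(2 + (-8 - 30)) = 59*(2 - 38) = 59*(-36) = -2124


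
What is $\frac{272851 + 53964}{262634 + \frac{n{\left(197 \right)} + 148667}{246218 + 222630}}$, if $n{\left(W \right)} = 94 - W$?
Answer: $\frac{38306639780}{30783893549} \approx 1.2444$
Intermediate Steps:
$\frac{272851 + 53964}{262634 + \frac{n{\left(197 \right)} + 148667}{246218 + 222630}} = \frac{272851 + 53964}{262634 + \frac{\left(94 - 197\right) + 148667}{246218 + 222630}} = \frac{326815}{262634 + \frac{\left(94 - 197\right) + 148667}{468848}} = \frac{326815}{262634 + \left(-103 + 148667\right) \frac{1}{468848}} = \frac{326815}{262634 + 148564 \cdot \frac{1}{468848}} = \frac{326815}{262634 + \frac{37141}{117212}} = \frac{326815}{\frac{30783893549}{117212}} = 326815 \cdot \frac{117212}{30783893549} = \frac{38306639780}{30783893549}$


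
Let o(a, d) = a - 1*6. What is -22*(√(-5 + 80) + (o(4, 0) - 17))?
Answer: 418 - 110*√3 ≈ 227.47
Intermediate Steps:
o(a, d) = -6 + a (o(a, d) = a - 6 = -6 + a)
-22*(√(-5 + 80) + (o(4, 0) - 17)) = -22*(√(-5 + 80) + ((-6 + 4) - 17)) = -22*(√75 + (-2 - 17)) = -22*(5*√3 - 19) = -22*(-19 + 5*√3) = 418 - 110*√3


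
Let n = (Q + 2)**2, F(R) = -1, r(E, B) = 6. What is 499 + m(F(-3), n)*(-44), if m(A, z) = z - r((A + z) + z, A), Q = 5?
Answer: -1393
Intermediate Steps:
n = 49 (n = (5 + 2)**2 = 7**2 = 49)
m(A, z) = -6 + z (m(A, z) = z - 1*6 = z - 6 = -6 + z)
499 + m(F(-3), n)*(-44) = 499 + (-6 + 49)*(-44) = 499 + 43*(-44) = 499 - 1892 = -1393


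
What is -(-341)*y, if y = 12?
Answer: 4092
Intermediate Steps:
-(-341)*y = -(-341)*12 = -341*(-12) = 4092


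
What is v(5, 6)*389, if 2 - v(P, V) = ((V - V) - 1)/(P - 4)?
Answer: 1167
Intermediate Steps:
v(P, V) = 2 + 1/(-4 + P) (v(P, V) = 2 - ((V - V) - 1)/(P - 4) = 2 - (0 - 1)/(-4 + P) = 2 - (-1)/(-4 + P) = 2 + 1/(-4 + P))
v(5, 6)*389 = ((-7 + 2*5)/(-4 + 5))*389 = ((-7 + 10)/1)*389 = (1*3)*389 = 3*389 = 1167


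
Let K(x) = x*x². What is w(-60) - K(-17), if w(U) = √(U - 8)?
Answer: 4913 + 2*I*√17 ≈ 4913.0 + 8.2462*I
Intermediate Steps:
w(U) = √(-8 + U)
K(x) = x³
w(-60) - K(-17) = √(-8 - 60) - 1*(-17)³ = √(-68) - 1*(-4913) = 2*I*√17 + 4913 = 4913 + 2*I*√17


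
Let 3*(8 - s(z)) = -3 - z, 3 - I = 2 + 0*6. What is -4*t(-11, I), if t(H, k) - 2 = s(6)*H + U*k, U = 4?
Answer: 460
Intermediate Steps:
I = 1 (I = 3 - (2 + 0*6) = 3 - (2 + 0) = 3 - 1*2 = 3 - 2 = 1)
s(z) = 9 + z/3 (s(z) = 8 - (-3 - z)/3 = 8 + (1 + z/3) = 9 + z/3)
t(H, k) = 2 + 4*k + 11*H (t(H, k) = 2 + ((9 + (⅓)*6)*H + 4*k) = 2 + ((9 + 2)*H + 4*k) = 2 + (11*H + 4*k) = 2 + (4*k + 11*H) = 2 + 4*k + 11*H)
-4*t(-11, I) = -4*(2 + 4*1 + 11*(-11)) = -4*(2 + 4 - 121) = -4*(-115) = 460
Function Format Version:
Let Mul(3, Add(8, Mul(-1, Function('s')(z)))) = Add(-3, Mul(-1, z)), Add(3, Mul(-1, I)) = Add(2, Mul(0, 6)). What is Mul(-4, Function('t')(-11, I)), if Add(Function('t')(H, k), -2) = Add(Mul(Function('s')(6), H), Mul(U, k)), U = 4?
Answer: 460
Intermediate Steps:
I = 1 (I = Add(3, Mul(-1, Add(2, Mul(0, 6)))) = Add(3, Mul(-1, Add(2, 0))) = Add(3, Mul(-1, 2)) = Add(3, -2) = 1)
Function('s')(z) = Add(9, Mul(Rational(1, 3), z)) (Function('s')(z) = Add(8, Mul(Rational(-1, 3), Add(-3, Mul(-1, z)))) = Add(8, Add(1, Mul(Rational(1, 3), z))) = Add(9, Mul(Rational(1, 3), z)))
Function('t')(H, k) = Add(2, Mul(4, k), Mul(11, H)) (Function('t')(H, k) = Add(2, Add(Mul(Add(9, Mul(Rational(1, 3), 6)), H), Mul(4, k))) = Add(2, Add(Mul(Add(9, 2), H), Mul(4, k))) = Add(2, Add(Mul(11, H), Mul(4, k))) = Add(2, Add(Mul(4, k), Mul(11, H))) = Add(2, Mul(4, k), Mul(11, H)))
Mul(-4, Function('t')(-11, I)) = Mul(-4, Add(2, Mul(4, 1), Mul(11, -11))) = Mul(-4, Add(2, 4, -121)) = Mul(-4, -115) = 460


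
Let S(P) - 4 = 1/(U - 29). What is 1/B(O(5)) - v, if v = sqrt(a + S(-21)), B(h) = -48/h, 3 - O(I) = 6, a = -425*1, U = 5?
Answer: 1/16 - I*sqrt(60630)/12 ≈ 0.0625 - 20.519*I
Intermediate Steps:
a = -425
O(I) = -3 (O(I) = 3 - 1*6 = 3 - 6 = -3)
S(P) = 95/24 (S(P) = 4 + 1/(5 - 29) = 4 + 1/(-24) = 4 - 1/24 = 95/24)
v = I*sqrt(60630)/12 (v = sqrt(-425 + 95/24) = sqrt(-10105/24) = I*sqrt(60630)/12 ≈ 20.519*I)
1/B(O(5)) - v = 1/(-48/(-3)) - I*sqrt(60630)/12 = 1/(-48*(-1/3)) - I*sqrt(60630)/12 = 1/16 - I*sqrt(60630)/12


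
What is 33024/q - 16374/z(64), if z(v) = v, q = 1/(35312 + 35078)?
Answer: 74385891333/32 ≈ 2.3246e+9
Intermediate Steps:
q = 1/70390 ≈ 1.4207e-5
33024/q - 16374/z(64) = 33024/(1/70390) - 16374/64 = 33024*70390 - 16374*1/64 = 2324559360 - 8187/32 = 74385891333/32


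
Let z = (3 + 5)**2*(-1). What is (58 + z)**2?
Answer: 36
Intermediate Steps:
z = -64 (z = 8**2*(-1) = 64*(-1) = -64)
(58 + z)**2 = (58 - 64)**2 = (-6)**2 = 36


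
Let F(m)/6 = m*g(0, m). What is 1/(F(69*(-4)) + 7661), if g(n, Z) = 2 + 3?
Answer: -1/619 ≈ -0.0016155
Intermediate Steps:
g(n, Z) = 5
F(m) = 30*m (F(m) = 6*(m*5) = 6*(5*m) = 30*m)
1/(F(69*(-4)) + 7661) = 1/(30*(69*(-4)) + 7661) = 1/(30*(-276) + 7661) = 1/(-8280 + 7661) = 1/(-619) = -1/619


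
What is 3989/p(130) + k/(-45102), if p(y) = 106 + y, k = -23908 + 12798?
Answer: 91266919/5322036 ≈ 17.149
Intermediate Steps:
k = -11110
3989/p(130) + k/(-45102) = 3989/(106 + 130) - 11110/(-45102) = 3989/236 - 11110*(-1/45102) = 3989*(1/236) + 5555/22551 = 3989/236 + 5555/22551 = 91266919/5322036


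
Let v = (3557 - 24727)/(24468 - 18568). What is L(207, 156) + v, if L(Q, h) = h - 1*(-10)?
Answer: 95823/590 ≈ 162.41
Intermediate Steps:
L(Q, h) = 10 + h (L(Q, h) = h + 10 = 10 + h)
v = -2117/590 (v = -21170/5900 = -21170*1/5900 = -2117/590 ≈ -3.5881)
L(207, 156) + v = (10 + 156) - 2117/590 = 166 - 2117/590 = 95823/590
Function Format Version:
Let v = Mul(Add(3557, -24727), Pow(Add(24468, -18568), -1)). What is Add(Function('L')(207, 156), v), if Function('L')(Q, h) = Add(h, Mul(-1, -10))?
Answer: Rational(95823, 590) ≈ 162.41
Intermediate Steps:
Function('L')(Q, h) = Add(10, h) (Function('L')(Q, h) = Add(h, 10) = Add(10, h))
v = Rational(-2117, 590) (v = Mul(-21170, Pow(5900, -1)) = Mul(-21170, Rational(1, 5900)) = Rational(-2117, 590) ≈ -3.5881)
Add(Function('L')(207, 156), v) = Add(Add(10, 156), Rational(-2117, 590)) = Add(166, Rational(-2117, 590)) = Rational(95823, 590)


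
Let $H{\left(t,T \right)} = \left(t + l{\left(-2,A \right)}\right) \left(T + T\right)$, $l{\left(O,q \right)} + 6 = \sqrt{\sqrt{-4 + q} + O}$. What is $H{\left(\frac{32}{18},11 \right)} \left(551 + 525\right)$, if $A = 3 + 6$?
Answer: $- \frac{899536}{9} + 23672 \sqrt{-2 + \sqrt{5}} \approx -88447.0$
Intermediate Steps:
$A = 9$
$l{\left(O,q \right)} = -6 + \sqrt{O + \sqrt{-4 + q}}$ ($l{\left(O,q \right)} = -6 + \sqrt{\sqrt{-4 + q} + O} = -6 + \sqrt{O + \sqrt{-4 + q}}$)
$H{\left(t,T \right)} = 2 T \left(-6 + t + \sqrt{-2 + \sqrt{5}}\right)$ ($H{\left(t,T \right)} = \left(t - \left(6 - \sqrt{-2 + \sqrt{-4 + 9}}\right)\right) \left(T + T\right) = \left(t - \left(6 - \sqrt{-2 + \sqrt{5}}\right)\right) 2 T = \left(-6 + t + \sqrt{-2 + \sqrt{5}}\right) 2 T = 2 T \left(-6 + t + \sqrt{-2 + \sqrt{5}}\right)$)
$H{\left(\frac{32}{18},11 \right)} \left(551 + 525\right) = 2 \cdot 11 \left(-6 + \frac{32}{18} + \sqrt{-2 + \sqrt{5}}\right) \left(551 + 525\right) = 2 \cdot 11 \left(-6 + 32 \cdot \frac{1}{18} + \sqrt{-2 + \sqrt{5}}\right) 1076 = 2 \cdot 11 \left(-6 + \frac{16}{9} + \sqrt{-2 + \sqrt{5}}\right) 1076 = 2 \cdot 11 \left(- \frac{38}{9} + \sqrt{-2 + \sqrt{5}}\right) 1076 = \left(- \frac{836}{9} + 22 \sqrt{-2 + \sqrt{5}}\right) 1076 = - \frac{899536}{9} + 23672 \sqrt{-2 + \sqrt{5}}$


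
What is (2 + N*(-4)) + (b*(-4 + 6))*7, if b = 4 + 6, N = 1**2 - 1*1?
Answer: 142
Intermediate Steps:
N = 0 (N = 1 - 1 = 0)
b = 10
(2 + N*(-4)) + (b*(-4 + 6))*7 = (2 + 0*(-4)) + (10*(-4 + 6))*7 = (2 + 0) + (10*2)*7 = 2 + 20*7 = 2 + 140 = 142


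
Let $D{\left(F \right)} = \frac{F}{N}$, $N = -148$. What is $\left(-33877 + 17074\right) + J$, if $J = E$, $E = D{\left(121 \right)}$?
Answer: $- \frac{2486965}{148} \approx -16804.0$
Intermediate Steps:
$D{\left(F \right)} = - \frac{F}{148}$ ($D{\left(F \right)} = \frac{F}{-148} = F \left(- \frac{1}{148}\right) = - \frac{F}{148}$)
$E = - \frac{121}{148}$ ($E = \left(- \frac{1}{148}\right) 121 = - \frac{121}{148} \approx -0.81757$)
$J = - \frac{121}{148} \approx -0.81757$
$\left(-33877 + 17074\right) + J = \left(-33877 + 17074\right) - \frac{121}{148} = -16803 - \frac{121}{148} = - \frac{2486965}{148}$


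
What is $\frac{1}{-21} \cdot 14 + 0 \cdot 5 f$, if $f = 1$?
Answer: $- \frac{2}{3} \approx -0.66667$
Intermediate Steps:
$\frac{1}{-21} \cdot 14 + 0 \cdot 5 f = \frac{1}{-21} \cdot 14 + 0 \cdot 5 \cdot 1 = \left(- \frac{1}{21}\right) 14 + 0 \cdot 1 = - \frac{2}{3} + 0 = - \frac{2}{3}$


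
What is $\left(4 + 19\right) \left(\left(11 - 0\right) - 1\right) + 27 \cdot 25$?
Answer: $905$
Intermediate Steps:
$\left(4 + 19\right) \left(\left(11 - 0\right) - 1\right) + 27 \cdot 25 = 23 \left(\left(11 + 0\right) - 1\right) + 675 = 23 \left(11 - 1\right) + 675 = 23 \cdot 10 + 675 = 230 + 675 = 905$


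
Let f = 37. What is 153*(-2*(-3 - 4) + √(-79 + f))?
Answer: 2142 + 153*I*√42 ≈ 2142.0 + 991.55*I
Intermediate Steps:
153*(-2*(-3 - 4) + √(-79 + f)) = 153*(-2*(-3 - 4) + √(-79 + 37)) = 153*(-2*(-7) + √(-42)) = 153*(14 + I*√42) = 2142 + 153*I*√42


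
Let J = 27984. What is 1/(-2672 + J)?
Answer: 1/25312 ≈ 3.9507e-5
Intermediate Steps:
1/(-2672 + J) = 1/(-2672 + 27984) = 1/25312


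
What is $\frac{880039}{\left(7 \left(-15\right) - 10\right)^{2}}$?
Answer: $\frac{880039}{13225} \approx 66.544$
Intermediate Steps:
$\frac{880039}{\left(7 \left(-15\right) - 10\right)^{2}} = \frac{880039}{\left(-105 - 10\right)^{2}} = \frac{880039}{\left(-115\right)^{2}} = \frac{880039}{13225}$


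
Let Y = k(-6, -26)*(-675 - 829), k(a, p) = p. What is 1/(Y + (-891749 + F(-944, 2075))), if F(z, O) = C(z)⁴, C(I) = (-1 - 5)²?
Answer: 1/826971 ≈ 1.2092e-6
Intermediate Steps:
C(I) = 36 (C(I) = (-6)² = 36)
F(z, O) = 1679616 (F(z, O) = 36⁴ = 1679616)
Y = 39104 (Y = -26*(-675 - 829) = -26*(-1504) = 39104)
1/(Y + (-891749 + F(-944, 2075))) = 1/(39104 + (-891749 + 1679616)) = 1/(39104 + 787867) = 1/826971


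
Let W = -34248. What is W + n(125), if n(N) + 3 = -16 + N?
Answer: -34142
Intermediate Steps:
n(N) = -19 + N (n(N) = -3 + (-16 + N) = -19 + N)
W + n(125) = -34248 + (-19 + 125) = -34248 + 106 = -34142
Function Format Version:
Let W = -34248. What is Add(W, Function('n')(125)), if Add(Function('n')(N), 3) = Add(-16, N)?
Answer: -34142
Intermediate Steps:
Function('n')(N) = Add(-19, N) (Function('n')(N) = Add(-3, Add(-16, N)) = Add(-19, N))
Add(W, Function('n')(125)) = Add(-34248, Add(-19, 125)) = Add(-34248, 106) = -34142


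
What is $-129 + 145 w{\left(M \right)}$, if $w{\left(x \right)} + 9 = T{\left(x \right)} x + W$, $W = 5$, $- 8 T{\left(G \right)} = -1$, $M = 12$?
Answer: $- \frac{983}{2} \approx -491.5$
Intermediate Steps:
$T{\left(G \right)} = \frac{1}{8}$ ($T{\left(G \right)} = \left(- \frac{1}{8}\right) \left(-1\right) = \frac{1}{8}$)
$w{\left(x \right)} = -4 + \frac{x}{8}$ ($w{\left(x \right)} = -9 + \left(\frac{x}{8} + 5\right) = -9 + \left(5 + \frac{x}{8}\right) = -4 + \frac{x}{8}$)
$-129 + 145 w{\left(M \right)} = -129 + 145 \left(-4 + \frac{1}{8} \cdot 12\right) = -129 + 145 \left(-4 + \frac{3}{2}\right) = -129 + 145 \left(- \frac{5}{2}\right) = -129 - \frac{725}{2} = - \frac{983}{2}$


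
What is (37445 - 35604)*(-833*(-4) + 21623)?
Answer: 45942155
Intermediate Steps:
(37445 - 35604)*(-833*(-4) + 21623) = 1841*(3332 + 21623) = 1841*24955 = 45942155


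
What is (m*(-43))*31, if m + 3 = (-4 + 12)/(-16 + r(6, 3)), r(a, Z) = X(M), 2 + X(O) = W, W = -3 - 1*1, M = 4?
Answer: 49321/11 ≈ 4483.7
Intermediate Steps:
W = -4 (W = -3 - 1 = -4)
X(O) = -6 (X(O) = -2 - 4 = -6)
r(a, Z) = -6
m = -37/11 (m = -3 + (-4 + 12)/(-16 - 6) = -3 + 8/(-22) = -3 + 8*(-1/22) = -3 - 4/11 = -37/11 ≈ -3.3636)
(m*(-43))*31 = -37/11*(-43)*31 = (1591/11)*31 = 49321/11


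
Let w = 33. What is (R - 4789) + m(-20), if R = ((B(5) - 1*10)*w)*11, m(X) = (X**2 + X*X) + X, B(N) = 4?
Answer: -6187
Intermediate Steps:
m(X) = X + 2*X**2 (m(X) = (X**2 + X**2) + X = 2*X**2 + X = X + 2*X**2)
R = -2178 (R = ((4 - 1*10)*33)*11 = ((4 - 10)*33)*11 = -6*33*11 = -198*11 = -2178)
(R - 4789) + m(-20) = (-2178 - 4789) - 20*(1 + 2*(-20)) = -6967 - 20*(1 - 40) = -6967 - 20*(-39) = -6967 + 780 = -6187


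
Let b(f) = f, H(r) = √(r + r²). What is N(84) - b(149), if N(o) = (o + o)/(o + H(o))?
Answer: -317 + 4*√1785 ≈ -148.00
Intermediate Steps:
N(o) = 2*o/(o + √(o*(1 + o))) (N(o) = (o + o)/(o + √(o*(1 + o))) = (2*o)/(o + √(o*(1 + o))) = 2*o/(o + √(o*(1 + o))))
N(84) - b(149) = 2*84/(84 + √(84*(1 + 84))) - 1*149 = 2*84/(84 + √(84*85)) - 149 = 2*84/(84 + √7140) - 149 = 2*84/(84 + 2*√1785) - 149 = 168/(84 + 2*√1785) - 149 = -149 + 168/(84 + 2*√1785)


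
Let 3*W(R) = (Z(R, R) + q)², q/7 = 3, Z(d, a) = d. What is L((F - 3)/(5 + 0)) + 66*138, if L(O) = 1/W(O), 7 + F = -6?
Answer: 72144543/7921 ≈ 9108.0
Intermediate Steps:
F = -13 (F = -7 - 6 = -13)
q = 21 (q = 7*3 = 21)
W(R) = (21 + R)²/3 (W(R) = (R + 21)²/3 = (21 + R)²/3)
L(O) = 3/(21 + O)² (L(O) = 1/((21 + O)²/3) = 3/(21 + O)²)
L((F - 3)/(5 + 0)) + 66*138 = 3/(21 + (-13 - 3)/(5 + 0))² + 66*138 = 3/(21 - 16/5)² + 9108 = 3/(89/5)² + 9108 = 3*(25/7921) + 9108 = 75/7921 + 9108 = 72144543/7921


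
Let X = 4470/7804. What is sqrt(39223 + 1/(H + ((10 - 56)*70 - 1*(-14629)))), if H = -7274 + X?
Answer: sqrt(10213784200870084085)/16137005 ≈ 198.05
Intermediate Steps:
X = 2235/3902 (X = 4470*(1/7804) = 2235/3902 ≈ 0.57278)
H = -28380913/3902 (H = -7274 + 2235/3902 = -28380913/3902 ≈ -7273.4)
sqrt(39223 + 1/(H + ((10 - 56)*70 - 1*(-14629)))) = sqrt(39223 + 1/(-28380913/3902 + ((10 - 56)*70 - 1*(-14629)))) = sqrt(39223 + 1/(-28380913/3902 + (-46*70 + 14629))) = sqrt(39223 + 1/(-28380913/3902 + (-3220 + 14629))) = sqrt(39223 + 1/(-28380913/3902 + 11409)) = sqrt(39223 + 1/(16137005/3902)) = sqrt(39223 + 3902/16137005) = sqrt(632941751017/16137005) = sqrt(10213784200870084085)/16137005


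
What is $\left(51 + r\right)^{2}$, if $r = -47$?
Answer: $16$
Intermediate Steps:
$\left(51 + r\right)^{2} = \left(51 - 47\right)^{2} = 4^{2} = 16$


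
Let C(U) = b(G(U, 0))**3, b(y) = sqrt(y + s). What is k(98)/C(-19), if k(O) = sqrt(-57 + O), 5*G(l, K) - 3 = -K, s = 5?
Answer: 5*sqrt(1435)/392 ≈ 0.48318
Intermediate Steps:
G(l, K) = 3/5 - K/5 (G(l, K) = 3/5 + (-K)/5 = 3/5 - K/5)
b(y) = sqrt(5 + y) (b(y) = sqrt(y + 5) = sqrt(5 + y))
C(U) = 56*sqrt(35)/25 (C(U) = (sqrt(5 + (3/5 - 1/5*0)))**3 = (sqrt(5 + (3/5 + 0)))**3 = (sqrt(5 + 3/5))**3 = (sqrt(28/5))**3 = (2*sqrt(35)/5)**3 = 56*sqrt(35)/25)
k(98)/C(-19) = sqrt(-57 + 98)/((56*sqrt(35)/25)) = sqrt(41)*(5*sqrt(35)/392) = 5*sqrt(1435)/392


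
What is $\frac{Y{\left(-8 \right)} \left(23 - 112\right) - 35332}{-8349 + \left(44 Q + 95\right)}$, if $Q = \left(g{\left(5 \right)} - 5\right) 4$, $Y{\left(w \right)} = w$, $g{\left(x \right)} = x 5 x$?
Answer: $- \frac{17310}{6433} \approx -2.6908$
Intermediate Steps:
$g{\left(x \right)} = 5 x^{2}$ ($g{\left(x \right)} = 5 x x = 5 x^{2}$)
$Q = 480$ ($Q = \left(5 \cdot 5^{2} - 5\right) 4 = \left(5 \cdot 25 - 5\right) 4 = \left(125 - 5\right) 4 = 120 \cdot 4 = 480$)
$\frac{Y{\left(-8 \right)} \left(23 - 112\right) - 35332}{-8349 + \left(44 Q + 95\right)} = \frac{- 8 \left(23 - 112\right) - 35332}{-8349 + \left(44 \cdot 480 + 95\right)} = \frac{\left(-8\right) \left(-89\right) - 35332}{-8349 + \left(21120 + 95\right)} = \frac{712 - 35332}{-8349 + 21215} = - \frac{34620}{12866} = \left(-34620\right) \frac{1}{12866} = - \frac{17310}{6433}$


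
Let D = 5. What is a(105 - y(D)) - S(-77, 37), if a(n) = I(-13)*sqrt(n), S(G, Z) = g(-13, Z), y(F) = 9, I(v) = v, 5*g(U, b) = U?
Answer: 13/5 - 52*sqrt(6) ≈ -124.77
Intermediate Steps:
g(U, b) = U/5
S(G, Z) = -13/5 (S(G, Z) = (1/5)*(-13) = -13/5)
a(n) = -13*sqrt(n)
a(105 - y(D)) - S(-77, 37) = -13*sqrt(105 - 1*9) - 1*(-13/5) = -13*sqrt(105 - 9) + 13/5 = -52*sqrt(6) + 13/5 = 13/5 - 52*sqrt(6)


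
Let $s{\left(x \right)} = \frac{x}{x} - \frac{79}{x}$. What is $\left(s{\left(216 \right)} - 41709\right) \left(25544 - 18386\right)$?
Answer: $- \frac{10747745351}{36} \approx -2.9855 \cdot 10^{8}$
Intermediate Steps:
$s{\left(x \right)} = 1 - \frac{79}{x}$
$\left(s{\left(216 \right)} - 41709\right) \left(25544 - 18386\right) = \left(\frac{-79 + 216}{216} - 41709\right) \left(25544 - 18386\right) = \left(\frac{1}{216} \cdot 137 - 41709\right) 7158 = \left(\frac{137}{216} - 41709\right) 7158 = \left(- \frac{9009007}{216}\right) 7158 = - \frac{10747745351}{36}$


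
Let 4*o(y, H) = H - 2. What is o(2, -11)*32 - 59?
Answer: -163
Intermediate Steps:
o(y, H) = -1/2 + H/4 (o(y, H) = (H - 2)/4 = (-2 + H)/4 = -1/2 + H/4)
o(2, -11)*32 - 59 = (-1/2 + (1/4)*(-11))*32 - 59 = (-1/2 - 11/4)*32 - 59 = -13/4*32 - 59 = -104 - 59 = -163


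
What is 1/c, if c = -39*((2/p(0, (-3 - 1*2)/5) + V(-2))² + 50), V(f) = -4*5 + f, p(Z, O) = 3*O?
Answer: -3/65962 ≈ -4.5481e-5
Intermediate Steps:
V(f) = -20 + f
c = -65962/3 (c = -39*((2/((3*((-3 - 1*2)/5))) + (-20 - 2))² + 50) = -39*((2/((3*((-3 - 2)*(⅕)))) - 22)² + 50) = -39*((2/((3*(-5*⅕))) - 22)² + 50) = -39*((2/((3*(-1))) - 22)² + 50) = -39*((2/(-3) - 22)² + 50) = -39*((2*(-⅓) - 22)² + 50) = -39*((-⅔ - 22)² + 50) = -39*((-68/3)² + 50) = -39*(4624/9 + 50) = -39*5074/9 = -65962/3 ≈ -21987.)
1/c = 1/(-65962/3) = -3/65962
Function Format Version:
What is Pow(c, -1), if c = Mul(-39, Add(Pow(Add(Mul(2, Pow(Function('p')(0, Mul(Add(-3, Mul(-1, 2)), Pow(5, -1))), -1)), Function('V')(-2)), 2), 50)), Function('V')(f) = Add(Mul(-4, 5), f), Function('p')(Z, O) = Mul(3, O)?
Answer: Rational(-3, 65962) ≈ -4.5481e-5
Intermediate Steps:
Function('V')(f) = Add(-20, f)
c = Rational(-65962, 3) (c = Mul(-39, Add(Pow(Add(Mul(2, Pow(Mul(3, Mul(Add(-3, Mul(-1, 2)), Pow(5, -1))), -1)), Add(-20, -2)), 2), 50)) = Mul(-39, Add(Pow(Add(Mul(2, Pow(Mul(3, Mul(Add(-3, -2), Rational(1, 5))), -1)), -22), 2), 50)) = Mul(-39, Add(Pow(Add(Mul(2, Pow(Mul(3, Mul(-5, Rational(1, 5))), -1)), -22), 2), 50)) = Mul(-39, Add(Pow(Add(Mul(2, Pow(Mul(3, -1), -1)), -22), 2), 50)) = Mul(-39, Add(Pow(Add(Mul(2, Pow(-3, -1)), -22), 2), 50)) = Mul(-39, Add(Pow(Add(Mul(2, Rational(-1, 3)), -22), 2), 50)) = Mul(-39, Add(Pow(Add(Rational(-2, 3), -22), 2), 50)) = Mul(-39, Add(Pow(Rational(-68, 3), 2), 50)) = Mul(-39, Add(Rational(4624, 9), 50)) = Mul(-39, Rational(5074, 9)) = Rational(-65962, 3) ≈ -21987.)
Pow(c, -1) = Pow(Rational(-65962, 3), -1) = Rational(-3, 65962)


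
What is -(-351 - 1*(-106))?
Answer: 245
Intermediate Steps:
-(-351 - 1*(-106)) = -(-351 + 106) = -1*(-245) = 245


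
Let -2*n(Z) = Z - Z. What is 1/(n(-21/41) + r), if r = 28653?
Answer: 1/28653 ≈ 3.4900e-5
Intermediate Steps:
n(Z) = 0 (n(Z) = -(Z - Z)/2 = -1/2*0 = 0)
1/(n(-21/41) + r) = 1/(0 + 28653) = 1/28653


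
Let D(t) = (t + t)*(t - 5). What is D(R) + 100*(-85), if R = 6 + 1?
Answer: -8472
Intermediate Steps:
R = 7
D(t) = 2*t*(-5 + t) (D(t) = (2*t)*(-5 + t) = 2*t*(-5 + t))
D(R) + 100*(-85) = 2*7*(-5 + 7) + 100*(-85) = 2*7*2 - 8500 = 28 - 8500 = -8472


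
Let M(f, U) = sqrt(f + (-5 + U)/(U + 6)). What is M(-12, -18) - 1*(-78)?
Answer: 78 + 11*I*sqrt(3)/6 ≈ 78.0 + 3.1754*I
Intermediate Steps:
M(f, U) = sqrt(f + (-5 + U)/(6 + U))
M(-12, -18) - 1*(-78) = sqrt((-5 - 18 - 12*(6 - 18))/(6 - 18)) - 1*(-78) = sqrt((-5 - 18 - 12*(-12))/(-12)) + 78 = sqrt(-(-5 - 18 + 144)/12) + 78 = sqrt(-1/12*121) + 78 = sqrt(-121/12) + 78 = 11*I*sqrt(3)/6 + 78 = 78 + 11*I*sqrt(3)/6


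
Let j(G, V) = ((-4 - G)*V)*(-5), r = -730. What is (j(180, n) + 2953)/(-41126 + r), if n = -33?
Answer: 27407/41856 ≈ 0.65479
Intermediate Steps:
j(G, V) = -5*V*(-4 - G) (j(G, V) = (V*(-4 - G))*(-5) = -5*V*(-4 - G))
(j(180, n) + 2953)/(-41126 + r) = (5*(-33)*(4 + 180) + 2953)/(-41126 - 730) = (5*(-33)*184 + 2953)/(-41856) = (-30360 + 2953)*(-1/41856) = -27407*(-1/41856) = 27407/41856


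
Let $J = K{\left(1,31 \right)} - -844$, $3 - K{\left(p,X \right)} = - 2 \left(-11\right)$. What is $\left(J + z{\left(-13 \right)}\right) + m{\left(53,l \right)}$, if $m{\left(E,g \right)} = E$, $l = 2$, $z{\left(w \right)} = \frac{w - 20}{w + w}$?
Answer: $\frac{22861}{26} \approx 879.27$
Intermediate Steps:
$z{\left(w \right)} = \frac{-20 + w}{2 w}$
$K{\left(p,X \right)} = -19$ ($K{\left(p,X \right)} = 3 - - 2 \left(-11\right) = 3 - \left(-1\right) \left(-22\right) = 3 - 22 = -19$)
$J = 825$ ($J = -19 - -844 = -19 + 844 = 825$)
$\left(J + z{\left(-13 \right)}\right) + m{\left(53,l \right)} = \left(825 + \frac{-20 - 13}{2 \left(-13\right)}\right) + 53 = \left(825 + \frac{1}{2} \left(- \frac{1}{13}\right) \left(-33\right)\right) + 53 = \left(825 + \frac{33}{26}\right) + 53 = \frac{21483}{26} + 53 = \frac{22861}{26}$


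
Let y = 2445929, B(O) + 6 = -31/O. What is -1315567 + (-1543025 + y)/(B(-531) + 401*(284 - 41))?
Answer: -34032872092601/25869539 ≈ -1.3156e+6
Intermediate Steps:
B(O) = -6 - 31/O
-1315567 + (-1543025 + y)/(B(-531) + 401*(284 - 41)) = -1315567 + (-1543025 + 2445929)/((-6 - 31/(-531)) + 401*(284 - 41)) = -1315567 + 902904/((-6 - 31*(-1/531)) + 401*243) = -1315567 + 902904/((-6 + 31/531) + 97443) = -1315567 + 902904/(-3155/531 + 97443) = -1315567 + 902904/(51739078/531) = -1315567 + 902904*(531/51739078) = -1315567 + 239721012/25869539 = -34032872092601/25869539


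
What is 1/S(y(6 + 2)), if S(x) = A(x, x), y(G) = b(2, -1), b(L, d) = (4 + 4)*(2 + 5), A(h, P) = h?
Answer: 1/56 ≈ 0.017857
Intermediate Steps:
b(L, d) = 56 (b(L, d) = 8*7 = 56)
y(G) = 56
S(x) = x
1/S(y(6 + 2)) = 1/56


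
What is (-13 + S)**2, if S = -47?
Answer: 3600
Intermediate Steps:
(-13 + S)**2 = (-13 - 47)**2 = (-60)**2 = 3600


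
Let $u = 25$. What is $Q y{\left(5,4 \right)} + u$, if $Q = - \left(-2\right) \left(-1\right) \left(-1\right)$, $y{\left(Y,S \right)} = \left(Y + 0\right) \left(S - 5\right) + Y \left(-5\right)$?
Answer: $-35$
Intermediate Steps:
$y{\left(Y,S \right)} = - 5 Y + Y \left(-5 + S\right)$ ($y{\left(Y,S \right)} = Y \left(-5 + S\right) - 5 Y = - 5 Y + Y \left(-5 + S\right)$)
$Q = 2$ ($Q = - 2 \left(-1\right) = \left(-1\right) \left(-2\right) = 2$)
$Q y{\left(5,4 \right)} + u = 2 \cdot 5 \left(-10 + 4\right) + 25 = 2 \cdot 5 \left(-6\right) + 25 = 2 \left(-30\right) + 25 = -60 + 25 = -35$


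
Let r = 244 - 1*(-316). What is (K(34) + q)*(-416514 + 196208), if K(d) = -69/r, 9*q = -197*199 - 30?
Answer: 2420182688453/2520 ≈ 9.6039e+8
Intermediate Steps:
r = 560 (r = 244 + 316 = 560)
q = -39233/9 (q = (-197*199 - 30)/9 = (-39203 - 30)/9 = (1/9)*(-39233) = -39233/9 ≈ -4359.2)
K(d) = -69/560
(K(34) + q)*(-416514 + 196208) = (-69/560 - 39233/9)*(-416514 + 196208) = -21971101/5040*(-220306) = 2420182688453/2520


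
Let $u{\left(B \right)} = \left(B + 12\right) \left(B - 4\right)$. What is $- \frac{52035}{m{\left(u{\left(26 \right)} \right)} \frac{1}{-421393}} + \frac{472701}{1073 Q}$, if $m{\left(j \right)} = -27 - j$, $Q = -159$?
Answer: $- \frac{1246977205812416}{49077947} \approx -2.5408 \cdot 10^{7}$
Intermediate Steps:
$u{\left(B \right)} = \left(-4 + B\right) \left(12 + B\right)$ ($u{\left(B \right)} = \left(12 + B\right) \left(-4 + B\right) = \left(-4 + B\right) \left(12 + B\right)$)
$- \frac{52035}{m{\left(u{\left(26 \right)} \right)} \frac{1}{-421393}} + \frac{472701}{1073 Q} = - \frac{52035}{\left(-27 - \left(-48 + 26^{2} + 8 \cdot 26\right)\right) \frac{1}{-421393}} + \frac{472701}{1073 \left(-159\right)} = - \frac{52035}{\left(-27 - \left(-48 + 676 + 208\right)\right) \left(- \frac{1}{421393}\right)} + \frac{472701}{-170607} = - \frac{52035}{\left(-27 - 836\right) \left(- \frac{1}{421393}\right)} + 472701 \left(- \frac{1}{170607}\right) = - \frac{52035}{\left(-27 - 836\right) \left(- \frac{1}{421393}\right)} - \frac{157567}{56869} = - \frac{52035}{\left(-863\right) \left(- \frac{1}{421393}\right)} - \frac{157567}{56869} = - \frac{52035}{\frac{863}{421393}} - \frac{157567}{56869} = \left(-52035\right) \frac{421393}{863} - \frac{157567}{56869} = - \frac{21927184755}{863} - \frac{157567}{56869} = - \frac{1246977205812416}{49077947}$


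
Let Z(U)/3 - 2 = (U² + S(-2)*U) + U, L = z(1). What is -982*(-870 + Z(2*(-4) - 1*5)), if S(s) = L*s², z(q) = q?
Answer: 542064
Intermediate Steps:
L = 1
S(s) = s² (S(s) = 1*s² = s²)
Z(U) = 6 + 3*U² + 15*U (Z(U) = 6 + 3*((U² + (-2)²*U) + U) = 6 + 3*((U² + 4*U) + U) = 6 + 3*(U² + 5*U) = 6 + (3*U² + 15*U) = 6 + 3*U² + 15*U)
-982*(-870 + Z(2*(-4) - 1*5)) = -982*(-870 + (6 + 3*(2*(-4) - 1*5)² + 15*(2*(-4) - 1*5))) = -982*(-870 + (6 + 3*(-8 - 5)² + 15*(-8 - 5))) = -982*(-870 + (6 + 3*(-13)² + 15*(-13))) = -982*(-870 + (6 + 3*169 - 195)) = -982*(-870 + (6 + 507 - 195)) = -982*(-870 + 318) = -982*(-552) = 542064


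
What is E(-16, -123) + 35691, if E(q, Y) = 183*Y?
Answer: 13182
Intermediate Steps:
E(-16, -123) + 35691 = 183*(-123) + 35691 = -22509 + 35691 = 13182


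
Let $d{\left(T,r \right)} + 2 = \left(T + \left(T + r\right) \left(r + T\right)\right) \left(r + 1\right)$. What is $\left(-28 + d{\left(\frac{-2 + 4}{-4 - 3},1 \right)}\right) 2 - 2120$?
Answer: $- \frac{106776}{49} \approx -2179.1$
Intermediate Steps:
$d{\left(T,r \right)} = -2 + \left(1 + r\right) \left(T + \left(T + r\right)^{2}\right)$ ($d{\left(T,r \right)} = -2 + \left(T + \left(T + r\right) \left(r + T\right)\right) \left(r + 1\right) = -2 + \left(T + \left(T + r\right) \left(T + r\right)\right) \left(1 + r\right) = -2 + \left(T + \left(T + r\right)^{2}\right) \left(1 + r\right) = -2 + \left(1 + r\right) \left(T + \left(T + r\right)^{2}\right)$)
$\left(-28 + d{\left(\frac{-2 + 4}{-4 - 3},1 \right)}\right) 2 - 2120 = \left(-28 + \left(-2 + \frac{-2 + 4}{-4 - 3} + \left(\frac{-2 + 4}{-4 - 3} + 1\right)^{2} + \frac{-2 + 4}{-4 - 3} \cdot 1 + 1 \left(\frac{-2 + 4}{-4 - 3} + 1\right)^{2}\right)\right) 2 - 2120 = \left(-28 + \left(-2 + \frac{2}{-7} + \left(\frac{2}{-7} + 1\right)^{2} + \frac{2}{-7} \cdot 1 + 1 \left(\frac{2}{-7} + 1\right)^{2}\right)\right) 2 - 2120 = \left(-28 + \left(-2 + 2 \left(- \frac{1}{7}\right) + \left(2 \left(- \frac{1}{7}\right) + 1\right)^{2} + 2 \left(- \frac{1}{7}\right) 1 + 1 \left(2 \left(- \frac{1}{7}\right) + 1\right)^{2}\right)\right) 2 - 2120 = \left(-28 - \left(\frac{18}{7} - 2 \left(- \frac{2}{7} + 1\right)^{2}\right)\right) 2 - 2120 = \left(-28 - \left(\frac{18}{7} - \frac{50}{49}\right)\right) 2 - 2120 = \left(-28 - \frac{76}{49}\right) 2 - 2120 = \left(- \frac{1448}{49}\right) 2 - 2120 = - \frac{2896}{49} - 2120 = - \frac{106776}{49}$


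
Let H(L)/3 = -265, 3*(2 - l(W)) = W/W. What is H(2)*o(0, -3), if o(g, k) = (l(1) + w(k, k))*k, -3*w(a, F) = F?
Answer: 6360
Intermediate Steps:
l(W) = 5/3 (l(W) = 2 - W/(3*W) = 2 - ⅓*1 = 2 - ⅓ = 5/3)
H(L) = -795 (H(L) = 3*(-265) = -795)
w(a, F) = -F/3
o(g, k) = k*(5/3 - k/3) (o(g, k) = (5/3 - k/3)*k = k*(5/3 - k/3))
H(2)*o(0, -3) = -265*(-3)*(5 - 1*(-3)) = -265*(-3)*(5 + 3) = -265*(-3)*8 = -795*(-8) = 6360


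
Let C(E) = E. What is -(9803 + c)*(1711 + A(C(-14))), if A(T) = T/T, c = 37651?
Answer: -81241248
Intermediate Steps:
A(T) = 1
-(9803 + c)*(1711 + A(C(-14))) = -(9803 + 37651)*(1711 + 1) = -47454*1712 = -1*81241248 = -81241248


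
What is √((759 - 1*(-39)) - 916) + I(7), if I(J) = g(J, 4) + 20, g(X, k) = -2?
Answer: 18 + I*√118 ≈ 18.0 + 10.863*I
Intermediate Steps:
I(J) = 18 (I(J) = -2 + 20 = 18)
√((759 - 1*(-39)) - 916) + I(7) = √((759 - 1*(-39)) - 916) + 18 = √((759 + 39) - 916) + 18 = √(798 - 916) + 18 = √(-118) + 18 = I*√118 + 18 = 18 + I*√118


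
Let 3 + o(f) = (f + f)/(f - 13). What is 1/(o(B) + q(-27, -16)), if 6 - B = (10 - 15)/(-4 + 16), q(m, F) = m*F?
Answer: 79/33737 ≈ 0.0023416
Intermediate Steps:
q(m, F) = F*m
B = 77/12 (B = 6 - (10 - 15)/(-4 + 16) = 6 - (-5)/12 = 6 - 1*(-5/12) = 6 + 5/12 = 77/12 ≈ 6.4167)
o(f) = -3 + 2*f/(-13 + f) (o(f) = -3 + (f + f)/(f - 13) = -3 + (2*f)/(-13 + f) = -3 + 2*f/(-13 + f))
1/(o(B) + q(-27, -16)) = 1/((39 - 1*77/12)/(-13 + 77/12) - 16*(-27)) = 1/((39 - 77/12)/(-79/12) + 432) = 1/(-12/79*391/12 + 432) = 1/(-391/79 + 432) = 1/(33737/79) = 79/33737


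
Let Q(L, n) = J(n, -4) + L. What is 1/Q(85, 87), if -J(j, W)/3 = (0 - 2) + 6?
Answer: 1/73 ≈ 0.013699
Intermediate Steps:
J(j, W) = -12 (J(j, W) = -3*((0 - 2) + 6) = -3*(-2 + 6) = -3*4 = -12)
Q(L, n) = -12 + L
1/Q(85, 87) = 1/(-12 + 85) = 1/73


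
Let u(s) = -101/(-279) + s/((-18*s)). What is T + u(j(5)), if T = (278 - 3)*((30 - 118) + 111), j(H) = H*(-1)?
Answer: 392169/62 ≈ 6325.3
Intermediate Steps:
j(H) = -H
T = 6325 (T = 275*(-88 + 111) = 275*23 = 6325)
u(s) = 19/62 (u(s) = -101*(-1/279) + s*(-1/(18*s)) = 101/279 - 1/18 = 19/62)
T + u(j(5)) = 6325 + 19/62 = 392169/62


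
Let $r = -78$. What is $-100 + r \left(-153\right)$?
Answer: $11834$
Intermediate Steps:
$-100 + r \left(-153\right) = -100 - -11934 = -100 + 11934 = 11834$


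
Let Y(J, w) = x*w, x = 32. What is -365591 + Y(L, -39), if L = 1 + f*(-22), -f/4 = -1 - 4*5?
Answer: -366839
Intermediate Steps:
f = 84 (f = -4*(-1 - 4*5) = -4*(-1 - 20) = -4*(-21) = 84)
L = -1847 (L = 1 + 84*(-22) = 1 - 1848 = -1847)
Y(J, w) = 32*w
-365591 + Y(L, -39) = -365591 + 32*(-39) = -365591 - 1248 = -366839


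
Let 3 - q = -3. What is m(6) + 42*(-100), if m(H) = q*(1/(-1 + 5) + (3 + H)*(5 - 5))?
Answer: -8397/2 ≈ -4198.5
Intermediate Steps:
q = 6 (q = 3 - 1*(-3) = 3 + 3 = 6)
m(H) = 3/2 (m(H) = 6*(1/(-1 + 5) + (3 + H)*(5 - 5)) = 6*(1/4 + (3 + H)*0) = 6*(¼ + 0) = 6*(¼) = 3/2)
m(6) + 42*(-100) = 3/2 + 42*(-100) = 3/2 - 4200 = -8397/2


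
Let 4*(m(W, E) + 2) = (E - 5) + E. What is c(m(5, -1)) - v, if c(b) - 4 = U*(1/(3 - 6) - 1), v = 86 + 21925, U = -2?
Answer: -66013/3 ≈ -22004.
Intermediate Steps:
m(W, E) = -13/4 + E/2 (m(W, E) = -2 + ((E - 5) + E)/4 = -2 + ((-5 + E) + E)/4 = -2 + (-5 + 2*E)/4 = -2 + (-5/4 + E/2) = -13/4 + E/2)
v = 22011
c(b) = 20/3 (c(b) = 4 - 2*(1/(3 - 6) - 1) = 4 - 2*(1/(-3) - 1) = 4 - 2*(-⅓ - 1) = 4 - 2*(-4/3) = 4 + 8/3 = 20/3)
c(m(5, -1)) - v = 20/3 - 1*22011 = 20/3 - 22011 = -66013/3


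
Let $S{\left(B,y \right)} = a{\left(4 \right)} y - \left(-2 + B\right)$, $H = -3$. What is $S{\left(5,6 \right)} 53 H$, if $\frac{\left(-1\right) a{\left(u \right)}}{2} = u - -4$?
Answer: $15741$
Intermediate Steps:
$a{\left(u \right)} = -8 - 2 u$ ($a{\left(u \right)} = - 2 \left(u - -4\right) = - 2 \left(u + 4\right) = - 2 \left(4 + u\right) = -8 - 2 u$)
$S{\left(B,y \right)} = 2 - B - 16 y$ ($S{\left(B,y \right)} = \left(-8 - 8\right) y - \left(-2 + B\right) = - 16 y - \left(-2 + B\right) = 2 - B - 16 y$)
$S{\left(5,6 \right)} 53 H = \left(2 - 5 - 96\right) 53 \left(-3\right) = \left(-99\right) 53 \left(-3\right) = \left(-5247\right) \left(-3\right) = 15741$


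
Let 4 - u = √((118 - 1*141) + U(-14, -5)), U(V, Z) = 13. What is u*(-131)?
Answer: -524 + 131*I*√10 ≈ -524.0 + 414.26*I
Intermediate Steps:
u = 4 - I*√10 (u = 4 - √((118 - 1*141) + 13) = 4 - √((118 - 141) + 13) = 4 - √(-23 + 13) = 4 - √(-10) = 4 - I*√10 ≈ 4.0 - 3.1623*I)
u*(-131) = (4 - I*√10)*(-131) = -524 + 131*I*√10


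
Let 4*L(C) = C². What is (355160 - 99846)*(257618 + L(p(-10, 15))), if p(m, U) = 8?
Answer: 65777567076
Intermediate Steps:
L(C) = C²/4
(355160 - 99846)*(257618 + L(p(-10, 15))) = (355160 - 99846)*(257618 + (¼)*8²) = 255314*(257618 + (¼)*64) = 255314*(257618 + 16) = 255314*257634 = 65777567076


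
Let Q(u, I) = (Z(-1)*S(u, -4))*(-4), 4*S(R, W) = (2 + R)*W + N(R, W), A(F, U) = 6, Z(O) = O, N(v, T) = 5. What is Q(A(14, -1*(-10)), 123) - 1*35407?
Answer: -35434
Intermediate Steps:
S(R, W) = 5/4 + W*(2 + R)/4 (S(R, W) = ((2 + R)*W + 5)/4 = (W*(2 + R) + 5)/4 = (5 + W*(2 + R))/4 = 5/4 + W*(2 + R)/4)
Q(u, I) = -3 - 4*u (Q(u, I) = -(5/4 + (½)*(-4) + (¼)*u*(-4))*(-4) = -(5/4 - 2 - u)*(-4) = -(-¾ - u)*(-4) = (¾ + u)*(-4) = -3 - 4*u)
Q(A(14, -1*(-10)), 123) - 1*35407 = (-3 - 4*6) - 1*35407 = (-3 - 24) - 35407 = -27 - 35407 = -35434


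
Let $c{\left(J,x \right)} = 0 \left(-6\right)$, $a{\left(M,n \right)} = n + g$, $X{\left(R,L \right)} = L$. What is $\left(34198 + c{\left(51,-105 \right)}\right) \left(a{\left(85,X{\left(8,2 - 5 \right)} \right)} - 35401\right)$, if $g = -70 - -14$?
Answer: $-1212661080$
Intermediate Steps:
$g = -56$ ($g = -70 + 14 = -56$)
$a{\left(M,n \right)} = -56 + n$ ($a{\left(M,n \right)} = n - 56 = -56 + n$)
$c{\left(J,x \right)} = 0$
$\left(34198 + c{\left(51,-105 \right)}\right) \left(a{\left(85,X{\left(8,2 - 5 \right)} \right)} - 35401\right) = \left(34198 + 0\right) \left(\left(-56 + \left(2 - 5\right)\right) - 35401\right) = 34198 \left(\left(-56 + \left(2 - 5\right)\right) - 35401\right) = 34198 \left(\left(-56 - 3\right) - 35401\right) = 34198 \left(-59 - 35401\right) = 34198 \left(-35460\right) = -1212661080$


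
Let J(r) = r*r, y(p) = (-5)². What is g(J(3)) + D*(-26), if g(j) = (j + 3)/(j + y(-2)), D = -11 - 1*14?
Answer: 11056/17 ≈ 650.35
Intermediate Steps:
D = -25 (D = -11 - 14 = -25)
y(p) = 25
J(r) = r²
g(j) = (3 + j)/(25 + j) (g(j) = (j + 3)/(j + 25) = (3 + j)/(25 + j))
g(J(3)) + D*(-26) = (3 + 3²)/(25 + 3²) - 25*(-26) = (3 + 9)/(25 + 9) + 650 = 12/34 + 650 = (1/34)*12 + 650 = 6/17 + 650 = 11056/17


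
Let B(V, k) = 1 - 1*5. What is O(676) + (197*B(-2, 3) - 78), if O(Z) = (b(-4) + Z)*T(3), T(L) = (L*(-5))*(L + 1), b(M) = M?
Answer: -41186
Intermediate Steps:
T(L) = -5*L*(1 + L) (T(L) = (-5*L)*(1 + L) = -5*L*(1 + L))
B(V, k) = -4 (B(V, k) = 1 - 5 = -4)
O(Z) = 240 - 60*Z (O(Z) = (-4 + Z)*(-5*3*(1 + 3)) = (-4 + Z)*(-5*3*4) = (-4 + Z)*(-60) = 240 - 60*Z)
O(676) + (197*B(-2, 3) - 78) = (240 - 60*676) + (197*(-4) - 78) = (240 - 40560) + (-788 - 78) = -40320 - 866 = -41186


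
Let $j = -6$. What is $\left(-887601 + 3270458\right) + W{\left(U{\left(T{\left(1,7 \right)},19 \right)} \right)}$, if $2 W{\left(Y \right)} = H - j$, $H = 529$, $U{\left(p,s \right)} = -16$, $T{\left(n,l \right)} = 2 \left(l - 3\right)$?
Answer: $\frac{4766249}{2} \approx 2.3831 \cdot 10^{6}$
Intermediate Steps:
$T{\left(n,l \right)} = -6 + 2 l$ ($T{\left(n,l \right)} = 2 \left(-3 + l\right) = -6 + 2 l$)
$W{\left(Y \right)} = \frac{535}{2}$ ($W{\left(Y \right)} = \frac{529 - -6}{2} = \frac{529 + 6}{2} = \frac{1}{2} \cdot 535 = \frac{535}{2}$)
$\left(-887601 + 3270458\right) + W{\left(U{\left(T{\left(1,7 \right)},19 \right)} \right)} = \left(-887601 + 3270458\right) + \frac{535}{2} = 2382857 + \frac{535}{2} = \frac{4766249}{2}$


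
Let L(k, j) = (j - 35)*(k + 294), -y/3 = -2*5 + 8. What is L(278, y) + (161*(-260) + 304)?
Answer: -58144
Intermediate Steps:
y = 6 (y = -3*(-2*5 + 8) = -3*(-10 + 8) = -3*(-2) = 6)
L(k, j) = (-35 + j)*(294 + k)
L(278, y) + (161*(-260) + 304) = (-10290 - 35*278 + 294*6 + 6*278) + (161*(-260) + 304) = (-10290 - 9730 + 1764 + 1668) + (-41860 + 304) = -16588 - 41556 = -58144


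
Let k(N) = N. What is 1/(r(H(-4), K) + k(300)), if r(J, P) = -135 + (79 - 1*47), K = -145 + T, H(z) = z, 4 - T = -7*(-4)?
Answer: 1/197 ≈ 0.0050761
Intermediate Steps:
T = -24 (T = 4 - (-7)*(-4) = 4 - 1*28 = 4 - 28 = -24)
K = -169 (K = -145 - 24 = -169)
r(J, P) = -103 (r(J, P) = -135 + (79 - 47) = -135 + 32 = -103)
1/(r(H(-4), K) + k(300)) = 1/(-103 + 300) = 1/197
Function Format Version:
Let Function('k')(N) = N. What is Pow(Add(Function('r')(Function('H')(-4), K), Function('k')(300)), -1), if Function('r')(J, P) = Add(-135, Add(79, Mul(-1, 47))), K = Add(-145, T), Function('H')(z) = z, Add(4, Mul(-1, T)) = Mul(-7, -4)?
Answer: Rational(1, 197) ≈ 0.0050761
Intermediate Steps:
T = -24 (T = Add(4, Mul(-1, Mul(-7, -4))) = Add(4, Mul(-1, 28)) = Add(4, -28) = -24)
K = -169 (K = Add(-145, -24) = -169)
Function('r')(J, P) = -103 (Function('r')(J, P) = Add(-135, Add(79, -47)) = Add(-135, 32) = -103)
Pow(Add(Function('r')(Function('H')(-4), K), Function('k')(300)), -1) = Pow(Add(-103, 300), -1) = Pow(197, -1) = Rational(1, 197)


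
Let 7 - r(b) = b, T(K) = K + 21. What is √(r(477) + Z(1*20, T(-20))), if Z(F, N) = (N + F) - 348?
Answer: I*√797 ≈ 28.231*I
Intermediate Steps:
T(K) = 21 + K
r(b) = 7 - b
Z(F, N) = -348 + F + N (Z(F, N) = (F + N) - 348 = -348 + F + N)
√(r(477) + Z(1*20, T(-20))) = √((7 - 1*477) + (-348 + 1*20 + (21 - 20))) = √((7 - 477) + (-348 + 20 + 1)) = √(-470 - 327) = √(-797) = I*√797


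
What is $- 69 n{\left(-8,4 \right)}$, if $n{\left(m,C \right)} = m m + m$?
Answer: $-3864$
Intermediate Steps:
$n{\left(m,C \right)} = m + m^{2}$ ($n{\left(m,C \right)} = m^{2} + m = m + m^{2}$)
$- 69 n{\left(-8,4 \right)} = - 69 \left(- 8 \left(1 - 8\right)\right) = - 69 \left(\left(-8\right) \left(-7\right)\right) = \left(-69\right) 56 = -3864$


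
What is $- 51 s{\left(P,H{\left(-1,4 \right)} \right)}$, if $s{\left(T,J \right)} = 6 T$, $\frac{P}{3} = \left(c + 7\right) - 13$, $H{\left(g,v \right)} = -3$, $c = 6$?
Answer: $0$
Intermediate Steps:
$P = 0$ ($P = 3 \left(\left(6 + 7\right) - 13\right) = 3 \left(13 - 13\right) = 3 \cdot 0 = 0$)
$- 51 s{\left(P,H{\left(-1,4 \right)} \right)} = - 51 \cdot 6 \cdot 0 = \left(-51\right) 0 = 0$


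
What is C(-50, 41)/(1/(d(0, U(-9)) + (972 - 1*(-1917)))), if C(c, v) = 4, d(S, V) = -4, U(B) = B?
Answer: 11540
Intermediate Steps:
C(-50, 41)/(1/(d(0, U(-9)) + (972 - 1*(-1917)))) = 4/(1/(-4 + (972 - 1*(-1917)))) = 4/(1/(-4 + (972 + 1917))) = 4/(1/(-4 + 2889)) = 4/(1/2885) = 4*2885 = 11540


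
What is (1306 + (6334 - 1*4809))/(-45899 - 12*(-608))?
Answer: -2831/38603 ≈ -0.073336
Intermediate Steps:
(1306 + (6334 - 1*4809))/(-45899 - 12*(-608)) = (1306 + (6334 - 4809))/(-45899 + 7296) = (1306 + 1525)/(-38603) = 2831*(-1/38603) = -2831/38603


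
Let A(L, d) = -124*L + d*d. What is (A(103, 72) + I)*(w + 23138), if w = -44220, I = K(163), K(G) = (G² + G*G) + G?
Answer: -963721466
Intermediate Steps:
K(G) = G + 2*G² (K(G) = (G² + G²) + G = 2*G² + G = G + 2*G²)
I = 53301 (I = 163*(1 + 2*163) = 163*(1 + 326) = 163*327 = 53301)
A(L, d) = d² - 124*L (A(L, d) = -124*L + d² = d² - 124*L)
(A(103, 72) + I)*(w + 23138) = ((72² - 124*103) + 53301)*(-44220 + 23138) = ((5184 - 12772) + 53301)*(-21082) = (-7588 + 53301)*(-21082) = 45713*(-21082) = -963721466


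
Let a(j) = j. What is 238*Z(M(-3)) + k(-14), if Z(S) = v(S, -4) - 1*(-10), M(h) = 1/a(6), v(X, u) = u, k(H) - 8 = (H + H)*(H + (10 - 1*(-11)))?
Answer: 1240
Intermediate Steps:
k(H) = 8 + 2*H*(21 + H) (k(H) = 8 + (H + H)*(H + (10 - 1*(-11))) = 8 + (2*H)*(H + (10 + 11)) = 8 + (2*H)*(H + 21) = 8 + (2*H)*(21 + H) = 8 + 2*H*(21 + H))
M(h) = ⅙ (M(h) = 1/6 = ⅙)
Z(S) = 6 (Z(S) = -4 - 1*(-10) = -4 + 10 = 6)
238*Z(M(-3)) + k(-14) = 238*6 + (8 + 2*(-14)² + 42*(-14)) = 1428 + (8 + 2*196 - 588) = 1428 + (8 + 392 - 588) = 1428 - 188 = 1240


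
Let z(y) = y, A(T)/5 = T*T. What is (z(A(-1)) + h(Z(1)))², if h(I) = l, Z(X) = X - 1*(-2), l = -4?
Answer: 1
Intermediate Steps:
Z(X) = 2 + X (Z(X) = X + 2 = 2 + X)
h(I) = -4
A(T) = 5*T² (A(T) = 5*(T*T) = 5*T²)
(z(A(-1)) + h(Z(1)))² = (5*(-1)² - 4)² = (5*1 - 4)² = (5 - 4)² = 1² = 1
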